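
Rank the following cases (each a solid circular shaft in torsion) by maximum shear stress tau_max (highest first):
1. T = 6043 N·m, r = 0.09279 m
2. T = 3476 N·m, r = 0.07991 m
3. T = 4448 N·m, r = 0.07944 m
Model: a solid circular shaft in torsion, so tau_max = (2·T) / (π·r^3) (SI units).
  Case 1: tau_max = (2 × 6043) / (π × 0.09279^3) = 4.815 × 10⁶ Pa = 4.815 MPa
  Case 2: tau_max = (2 × 3476) / (π × 0.07991^3) = 4.337 × 10⁶ Pa = 4.337 MPa
  Case 3: tau_max = (2 × 4448) / (π × 0.07944^3) = 5.648 × 10⁶ Pa = 5.648 MPa
Ordering: 5.648 MPa (case 3) > 4.815 MPa (case 1) > 4.337 MPa (case 2)
Final answer: 3, 1, 2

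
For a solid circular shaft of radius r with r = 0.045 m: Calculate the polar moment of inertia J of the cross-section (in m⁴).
Model: a solid circular shaft of radius r, so J = (π·r^4) / 2.
Substitute:
  J = (π × 0.045^4) / 2
  J = 6.441 × 10⁻⁶ m⁴
Final answer: J = 6.441 × 10⁻⁶ m⁴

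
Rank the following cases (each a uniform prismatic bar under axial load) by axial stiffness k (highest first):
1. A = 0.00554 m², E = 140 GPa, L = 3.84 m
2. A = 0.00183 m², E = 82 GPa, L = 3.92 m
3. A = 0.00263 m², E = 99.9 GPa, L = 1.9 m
Model: a uniform prismatic bar under axial load, so k = (A·E) / L (SI units).
  Case 1: k = (0.00554 × (1.4 × 10¹¹)) / 3.84 = 2.02 × 10⁸ N/m = 202 MN/m
  Case 2: k = (0.00183 × (8.2 × 10¹⁰)) / 3.92 = 3.828 × 10⁷ N/m = 38.28 MN/m
  Case 3: k = (0.00263 × (9.99 × 10¹⁰)) / 1.9 = 1.383 × 10⁸ N/m = 138.3 MN/m
Ordering: 202 MN/m (case 1) > 138.3 MN/m (case 3) > 38.28 MN/m (case 2)
Final answer: 1, 3, 2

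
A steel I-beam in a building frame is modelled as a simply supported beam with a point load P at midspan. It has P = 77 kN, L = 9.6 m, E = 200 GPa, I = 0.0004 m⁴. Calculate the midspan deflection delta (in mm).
Model: a simply supported beam with a point load P at midspan, so delta = (P·L^3) / (48·E·I).
Convert to SI units:
  P = 77 kN = 77000 N
  E = 200 GPa = 2 × 10¹¹ Pa
Substitute:
  delta = (77000 × 9.6^3) / (48 × (2 × 10¹¹) × 0.0004)
  delta = 0.01774 m
Convert: delta = 0.01774 m = 17.74 mm
Final answer: delta = 17.74 mm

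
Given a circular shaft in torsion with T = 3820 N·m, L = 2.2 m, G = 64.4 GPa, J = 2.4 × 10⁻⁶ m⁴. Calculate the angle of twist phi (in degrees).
Model: a circular shaft in torsion, so phi = (T·L) / (G·J).
Convert to SI units:
  G = 64.4 GPa = 6.44 × 10¹⁰ Pa
Substitute:
  phi = (3820 × 2.2) / ((6.44 × 10¹⁰) × (2.4 × 10⁻⁶))
  phi = 0.05437 rad
Convert to degrees: phi = 0.05437 × 180/π = 3.115°
Final answer: phi = 3.115°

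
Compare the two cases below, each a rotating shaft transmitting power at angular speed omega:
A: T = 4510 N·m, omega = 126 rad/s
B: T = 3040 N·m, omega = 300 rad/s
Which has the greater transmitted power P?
Model: a rotating shaft transmitting power at angular speed omega, so P = T·omega (SI units).
  A: P = 4510 × 126 = 568300 W = 568.3 kW
  B: P = 3040 × 300 = 912000 W = 912 kW
912 kW > 568.3 kW, so B is larger.
Final answer: B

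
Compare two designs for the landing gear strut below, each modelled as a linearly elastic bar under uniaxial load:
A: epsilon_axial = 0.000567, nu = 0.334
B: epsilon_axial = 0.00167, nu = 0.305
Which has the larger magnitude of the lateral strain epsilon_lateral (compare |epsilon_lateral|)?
Model: a linearly elastic bar under uniaxial load, so epsilon_lateral = -nu·epsilon_axial (SI units).
  A: epsilon_lateral = -(0.334 × 0.000567) = -0.0001894
  B: epsilon_lateral = -(0.305 × 0.00167) = -0.0005093
|epsilon_lateral|: A = 0.0001894, B = 0.0005093, so B is larger in magnitude.
Final answer: B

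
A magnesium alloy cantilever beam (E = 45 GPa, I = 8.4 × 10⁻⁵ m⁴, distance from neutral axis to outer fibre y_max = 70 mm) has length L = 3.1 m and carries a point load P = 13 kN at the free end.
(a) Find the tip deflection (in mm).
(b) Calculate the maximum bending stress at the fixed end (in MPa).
(a) Tip deflection of a cantilever with an end point load: δ = P·L^3 / (3·E·I). Convert P = 13 kN = 13000 N, E = 45 GPa = 4.5 × 10¹⁰ Pa.
  δ = (13000 × 3.1^3) / (3 × (4.5 × 10¹⁰) × (8.4 × 10⁻⁵)) = 0.03415 m = 34.15 mm
(b) Maximum bending moment at the fixed end: M = P·L = 13000 × 3.1 = 40300 N·m. Convert y_max = 70 mm = 0.07 m.
  σ = M·y_max / I = (40300 × 0.07) / (8.4 × 10⁻⁵) = 3.358 × 10⁷ Pa = 33.58 MPa
Final answer: (a) δ = 34.15 mm, (b) σ = 33.58 MPa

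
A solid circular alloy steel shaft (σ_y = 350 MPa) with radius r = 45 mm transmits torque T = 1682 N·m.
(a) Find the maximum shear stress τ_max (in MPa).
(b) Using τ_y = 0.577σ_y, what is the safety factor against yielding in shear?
(a) For a solid circular shaft, τ_max = T·r/J with J = π·r^4/2, i.e. τ_max = 2·T / (π·r^3). Convert r = 45 mm = 0.045 m.
  τ_max = (2 × 1682) / (π × 0.045^3) = 1.175 × 10⁷ Pa = 11.75 MPa
(b) τ_y = 0.577 × 350 = 201.95 MPa
  SF = τ_y/τ_max = 201.95 / 11.75 = 17.19
Final answer: (a) τ_max = 11.75 MPa, (b) SF = 17.19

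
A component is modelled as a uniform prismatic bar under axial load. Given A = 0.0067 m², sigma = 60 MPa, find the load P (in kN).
Model: a uniform prismatic bar under axial load, so sigma = P / A.
Solve for P: P = sigma·A.
Convert to SI units:
  sigma = 60 MPa = 6 × 10⁷ Pa
Substitute:
  P = (6 × 10⁷) × 0.0067
  P = 402000 N
Convert: P = 402000 N = 402 kN
Final answer: P = 402 kN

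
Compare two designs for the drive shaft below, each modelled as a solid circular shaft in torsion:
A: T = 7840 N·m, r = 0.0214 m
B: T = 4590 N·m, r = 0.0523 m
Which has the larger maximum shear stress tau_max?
Model: a solid circular shaft in torsion, so tau_max = (2·T) / (π·r^3) (SI units).
  A: tau_max = (2 × 7840) / (π × 0.0214^3) = 5.093 × 10⁸ Pa = 509.3 MPa
  B: tau_max = (2 × 4590) / (π × 0.0523^3) = 2.043 × 10⁷ Pa = 20.43 MPa
509.3 MPa > 20.43 MPa, so A is larger.
Final answer: A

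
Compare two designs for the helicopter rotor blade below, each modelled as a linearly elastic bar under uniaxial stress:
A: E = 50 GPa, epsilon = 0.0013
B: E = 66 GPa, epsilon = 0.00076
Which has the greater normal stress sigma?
Model: a linearly elastic bar under uniaxial stress, so sigma = E·epsilon (SI units).
  A: sigma = (5 × 10¹⁰) × 0.0013 = 6.5 × 10⁷ Pa = 65 MPa
  B: sigma = (6.6 × 10¹⁰) × 0.00076 = 5.016 × 10⁷ Pa = 50.16 MPa
65 MPa > 50.16 MPa, so A is larger.
Final answer: A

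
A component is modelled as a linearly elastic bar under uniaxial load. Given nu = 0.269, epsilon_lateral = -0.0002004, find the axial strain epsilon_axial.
Model: a linearly elastic bar under uniaxial load, so epsilon_lateral = -nu·epsilon_axial.
Solve for epsilon_axial: epsilon_axial = -epsilon_lateral / nu.
Substitute:
  epsilon_axial = -(-0.0002004) / 0.269
  epsilon_axial = 0.000745
Final answer: epsilon_axial = 0.000745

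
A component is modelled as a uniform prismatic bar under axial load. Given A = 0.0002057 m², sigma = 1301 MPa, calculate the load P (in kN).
Model: a uniform prismatic bar under axial load, so sigma = P / A.
Solve for P: P = sigma·A.
Convert to SI units:
  sigma = 1301 MPa = 1.301 × 10⁹ Pa
Substitute:
  P = (1.301 × 10⁹) × 0.0002057
  P = 267600 N
Convert: P = 267600 N = 267.6 kN
Final answer: P = 267.6 kN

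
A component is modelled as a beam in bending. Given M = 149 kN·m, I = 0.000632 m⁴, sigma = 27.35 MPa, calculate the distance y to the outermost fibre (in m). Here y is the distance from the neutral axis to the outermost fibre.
Model: a beam in bending, so sigma = (M·y) / I.
Solve for y: y = (sigma·I) / M.
Convert to SI units:
  M = 149 kN·m = 149000 N·m
  sigma = 27.35 MPa = 2.735 × 10⁷ Pa
Substitute:
  y = ((2.735 × 10⁷) × 0.000632) / 149000
  y = 0.116 m
Final answer: y = 0.116 m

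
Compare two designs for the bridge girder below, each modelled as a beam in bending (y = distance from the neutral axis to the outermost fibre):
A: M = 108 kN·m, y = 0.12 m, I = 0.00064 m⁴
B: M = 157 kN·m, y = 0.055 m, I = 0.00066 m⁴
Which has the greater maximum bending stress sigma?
Model: a beam in bending (y = distance from the neutral axis to the outermost fibre), so sigma = (M·y) / I (SI units).
  A: sigma = (108000 × 0.12) / 0.00064 = 2.025 × 10⁷ Pa = 20.25 MPa
  B: sigma = (157000 × 0.055) / 0.00066 = 1.308 × 10⁷ Pa = 13.08 MPa
20.25 MPa > 13.08 MPa, so A is larger.
Final answer: A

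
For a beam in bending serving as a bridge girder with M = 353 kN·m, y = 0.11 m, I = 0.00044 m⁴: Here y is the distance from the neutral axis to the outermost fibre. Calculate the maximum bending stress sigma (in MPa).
Model: a beam in bending, so sigma = (M·y) / I.
Convert to SI units:
  M = 353 kN·m = 353000 N·m
Substitute:
  sigma = (353000 × 0.11) / 0.00044
  sigma = 8.825 × 10⁷ Pa
Convert: sigma = 8.825 × 10⁷ Pa = 88.25 MPa
Final answer: sigma = 88.25 MPa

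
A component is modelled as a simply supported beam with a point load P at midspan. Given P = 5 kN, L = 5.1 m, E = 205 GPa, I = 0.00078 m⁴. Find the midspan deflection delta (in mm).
Model: a simply supported beam with a point load P at midspan, so delta = (P·L^3) / (48·E·I).
Convert to SI units:
  P = 5 kN = 5000 N
  E = 205 GPa = 2.05 × 10¹¹ Pa
Substitute:
  delta = (5000 × 5.1^3) / (48 × (2.05 × 10¹¹) × 0.00078)
  delta = 8.642 × 10⁻⁵ m
Convert: delta = 8.642 × 10⁻⁵ m = 0.08642 mm
Final answer: delta = 0.08642 mm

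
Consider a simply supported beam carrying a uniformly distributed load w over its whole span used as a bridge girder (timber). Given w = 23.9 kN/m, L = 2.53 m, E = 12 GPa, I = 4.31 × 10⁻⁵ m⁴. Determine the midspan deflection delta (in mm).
Model: a simply supported beam carrying a uniformly distributed load w over its whole span, so delta = (5·w·L^4) / (384·E·I).
Convert to SI units:
  w = 23.9 kN/m = 23900 N/m
  E = 12 GPa = 1.2 × 10¹⁰ Pa
Substitute:
  delta = (5 × 23900 × 2.53^4) / (384 × (1.2 × 10¹⁰) × (4.31 × 10⁻⁵))
  delta = 0.02465 m
Convert: delta = 0.02465 m = 24.65 mm
Final answer: delta = 24.65 mm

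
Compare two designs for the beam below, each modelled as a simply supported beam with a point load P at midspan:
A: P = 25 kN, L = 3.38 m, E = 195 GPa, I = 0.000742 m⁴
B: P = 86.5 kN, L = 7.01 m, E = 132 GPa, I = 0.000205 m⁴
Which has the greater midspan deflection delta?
Model: a simply supported beam with a point load P at midspan, so delta = (P·L^3) / (48·E·I) (SI units).
  A: delta = (25000 × 3.38^3) / (48 × (1.95 × 10¹¹) × 0.000742) = 0.000139 m = 0.139 mm
  B: delta = (86500 × 7.01^3) / (48 × (1.32 × 10¹¹) × 0.000205) = 0.02294 m = 22.94 mm
22.94 mm > 0.139 mm, so B is larger.
Final answer: B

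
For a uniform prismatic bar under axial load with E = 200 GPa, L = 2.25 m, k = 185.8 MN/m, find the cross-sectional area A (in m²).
Model: a uniform prismatic bar under axial load, so k = (A·E) / L.
Solve for A: A = (k·L) / E.
Convert to SI units:
  E = 200 GPa = 2 × 10¹¹ Pa
  k = 185.8 MN/m = 1.858 × 10⁸ N/m
Substitute:
  A = ((1.858 × 10⁸) × 2.25) / (2 × 10¹¹)
  A = 0.00209 m²
Final answer: A = 0.00209 m²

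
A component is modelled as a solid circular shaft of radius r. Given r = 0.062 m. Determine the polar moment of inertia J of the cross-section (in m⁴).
Model: a solid circular shaft of radius r, so J = (π·r^4) / 2.
Substitute:
  J = (π × 0.062^4) / 2
  J = 2.321 × 10⁻⁵ m⁴
Final answer: J = 2.321 × 10⁻⁵ m⁴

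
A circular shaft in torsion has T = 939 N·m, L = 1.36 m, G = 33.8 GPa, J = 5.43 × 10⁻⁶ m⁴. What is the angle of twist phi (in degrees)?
Model: a circular shaft in torsion, so phi = (T·L) / (G·J).
Convert to SI units:
  G = 33.8 GPa = 3.38 × 10¹⁰ Pa
Substitute:
  phi = (939 × 1.36) / ((3.38 × 10¹⁰) × (5.43 × 10⁻⁶))
  phi = 0.006958 rad
Convert to degrees: phi = 0.006958 × 180/π = 0.3987°
Final answer: phi = 0.3987°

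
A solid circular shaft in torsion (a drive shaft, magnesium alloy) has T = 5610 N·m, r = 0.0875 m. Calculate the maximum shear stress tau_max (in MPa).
Model: a solid circular shaft in torsion, so tau_max = (2·T) / (π·r^3).
Substitute:
  tau_max = (2 × 5610) / (π × 0.0875^3)
  tau_max = 5.331 × 10⁶ Pa
Convert: tau_max = 5.331 × 10⁶ Pa = 5.331 MPa
Final answer: tau_max = 5.331 MPa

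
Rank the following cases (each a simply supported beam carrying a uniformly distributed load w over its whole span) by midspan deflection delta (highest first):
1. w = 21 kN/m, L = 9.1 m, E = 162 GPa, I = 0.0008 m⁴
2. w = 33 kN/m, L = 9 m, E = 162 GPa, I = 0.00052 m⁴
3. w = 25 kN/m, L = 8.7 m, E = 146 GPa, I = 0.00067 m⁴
Model: a simply supported beam carrying a uniformly distributed load w over its whole span, so delta = (5·w·L^4) / (384·E·I) (SI units).
  Case 1: delta = (5 × 21000 × 9.1^4) / (384 × (1.62 × 10¹¹) × 0.0008) = 0.01447 m = 14.47 mm
  Case 2: delta = (5 × 33000 × 9^4) / (384 × (1.62 × 10¹¹) × 0.00052) = 0.03347 m = 33.47 mm
  Case 3: delta = (5 × 25000 × 8.7^4) / (384 × (1.46 × 10¹¹) × 0.00067) = 0.01906 m = 19.06 mm
Ordering: 33.47 mm (case 2) > 19.06 mm (case 3) > 14.47 mm (case 1)
Final answer: 2, 3, 1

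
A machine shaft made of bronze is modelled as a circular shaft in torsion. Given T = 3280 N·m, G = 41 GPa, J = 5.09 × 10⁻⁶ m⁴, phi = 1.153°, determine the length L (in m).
Model: a circular shaft in torsion, so phi = (T·L) / (G·J).
Solve for L: L = (phi·G·J) / T.
Convert to SI units:
  G = 41 GPa = 4.1 × 10¹⁰ Pa
  phi = 1.153° = 0.02012 rad
Substitute:
  L = (0.02012 × (4.1 × 10¹⁰) × (5.09 × 10⁻⁶)) / 3280
  L = 1.28 m
Final answer: L = 1.28 m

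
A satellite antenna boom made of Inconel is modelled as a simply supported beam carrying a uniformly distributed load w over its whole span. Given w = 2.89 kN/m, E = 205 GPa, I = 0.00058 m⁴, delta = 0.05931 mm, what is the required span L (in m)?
Model: a simply supported beam carrying a uniformly distributed load w over its whole span, so delta = (5·w·L^4) / (384·E·I).
Solve for L: L = ((384·delta·E·I) / (5·w))^(1/4).
Convert to SI units:
  w = 2.89 kN/m = 2890 N/m
  E = 205 GPa = 2.05 × 10¹¹ Pa
  delta = 0.05931 mm = 5.931 × 10⁻⁵ m
Substitute:
  L = ((384 × (5.931 × 10⁻⁵) × (2.05 × 10¹¹) × 0.00058) / (5 × 2890))^(1/4)
  L = 3.7 m
Final answer: L = 3.7 m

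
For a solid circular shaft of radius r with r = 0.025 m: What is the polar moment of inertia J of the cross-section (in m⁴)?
Model: a solid circular shaft of radius r, so J = (π·r^4) / 2.
Substitute:
  J = (π × 0.025^4) / 2
  J = 6.136 × 10⁻⁷ m⁴
Final answer: J = 6.136 × 10⁻⁷ m⁴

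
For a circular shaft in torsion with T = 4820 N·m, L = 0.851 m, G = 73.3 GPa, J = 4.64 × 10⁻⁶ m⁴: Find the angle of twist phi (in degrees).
Model: a circular shaft in torsion, so phi = (T·L) / (G·J).
Convert to SI units:
  G = 73.3 GPa = 7.33 × 10¹⁰ Pa
Substitute:
  phi = (4820 × 0.851) / ((7.33 × 10¹⁰) × (4.64 × 10⁻⁶))
  phi = 0.01206 rad
Convert to degrees: phi = 0.01206 × 180/π = 0.691°
Final answer: phi = 0.691°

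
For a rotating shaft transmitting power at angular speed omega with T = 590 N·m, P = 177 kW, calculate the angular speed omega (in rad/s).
Model: a rotating shaft transmitting power at angular speed omega, so P = T·omega.
Solve for omega: omega = P / T.
Convert to SI units:
  P = 177 kW = 177000 W
Substitute:
  omega = 177000 / 590
  omega = 300 rad/s
Final answer: omega = 300 rad/s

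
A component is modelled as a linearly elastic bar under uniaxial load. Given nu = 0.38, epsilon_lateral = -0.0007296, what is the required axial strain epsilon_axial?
Model: a linearly elastic bar under uniaxial load, so epsilon_lateral = -nu·epsilon_axial.
Solve for epsilon_axial: epsilon_axial = -epsilon_lateral / nu.
Substitute:
  epsilon_axial = -(-0.0007296) / 0.38
  epsilon_axial = 0.00192
Final answer: epsilon_axial = 0.00192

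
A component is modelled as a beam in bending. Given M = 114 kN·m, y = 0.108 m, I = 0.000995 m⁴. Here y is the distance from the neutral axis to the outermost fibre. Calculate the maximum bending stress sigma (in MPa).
Model: a beam in bending, so sigma = (M·y) / I.
Convert to SI units:
  M = 114 kN·m = 114000 N·m
Substitute:
  sigma = (114000 × 0.108) / 0.000995
  sigma = 1.237 × 10⁷ Pa
Convert: sigma = 1.237 × 10⁷ Pa = 12.37 MPa
Final answer: sigma = 12.37 MPa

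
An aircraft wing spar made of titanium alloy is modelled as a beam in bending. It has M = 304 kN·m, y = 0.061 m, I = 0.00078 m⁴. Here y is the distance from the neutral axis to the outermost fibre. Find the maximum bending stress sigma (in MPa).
Model: a beam in bending, so sigma = (M·y) / I.
Convert to SI units:
  M = 304 kN·m = 304000 N·m
Substitute:
  sigma = (304000 × 0.061) / 0.00078
  sigma = 2.377 × 10⁷ Pa
Convert: sigma = 2.377 × 10⁷ Pa = 23.77 MPa
Final answer: sigma = 23.77 MPa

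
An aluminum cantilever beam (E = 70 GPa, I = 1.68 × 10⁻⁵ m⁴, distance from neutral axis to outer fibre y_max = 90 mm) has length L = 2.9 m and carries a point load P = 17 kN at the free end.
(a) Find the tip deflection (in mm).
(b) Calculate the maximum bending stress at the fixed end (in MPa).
(a) Tip deflection of a cantilever with an end point load: δ = P·L^3 / (3·E·I). Convert P = 17 kN = 17000 N, E = 70 GPa = 7 × 10¹⁰ Pa.
  δ = (17000 × 2.9^3) / (3 × (7 × 10¹⁰) × (1.68 × 10⁻⁵)) = 0.1175 m = 117.5 mm
(b) Maximum bending moment at the fixed end: M = P·L = 17000 × 2.9 = 49300 N·m. Convert y_max = 90 mm = 0.09 m.
  σ = M·y_max / I = (49300 × 0.09) / (1.68 × 10⁻⁵) = 2.641 × 10⁸ Pa = 264.1 MPa
Final answer: (a) δ = 117.5 mm, (b) σ = 264.1 MPa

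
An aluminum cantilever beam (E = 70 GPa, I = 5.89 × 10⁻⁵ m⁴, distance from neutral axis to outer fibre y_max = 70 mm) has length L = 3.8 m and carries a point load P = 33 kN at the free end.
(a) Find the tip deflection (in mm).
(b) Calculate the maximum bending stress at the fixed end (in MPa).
(a) Tip deflection of a cantilever with an end point load: δ = P·L^3 / (3·E·I). Convert P = 33 kN = 33000 N, E = 70 GPa = 7 × 10¹⁰ Pa.
  δ = (33000 × 3.8^3) / (3 × (7 × 10¹⁰) × (5.89 × 10⁻⁵)) = 0.1464 m = 146.4 mm
(b) Maximum bending moment at the fixed end: M = P·L = 33000 × 3.8 = 125400 N·m. Convert y_max = 70 mm = 0.07 m.
  σ = M·y_max / I = (125400 × 0.07) / (5.89 × 10⁻⁵) = 1.49 × 10⁸ Pa = 149 MPa
Final answer: (a) δ = 146.4 mm, (b) σ = 149 MPa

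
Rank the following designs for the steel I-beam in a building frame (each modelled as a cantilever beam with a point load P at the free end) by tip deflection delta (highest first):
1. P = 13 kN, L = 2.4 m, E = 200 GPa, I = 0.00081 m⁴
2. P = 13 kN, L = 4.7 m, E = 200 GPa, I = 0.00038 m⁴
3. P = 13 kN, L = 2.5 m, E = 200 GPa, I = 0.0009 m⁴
Model: a cantilever beam with a point load P at the free end, so delta = (P·L^3) / (3·E·I) (SI units).
  Case 1: delta = (13000 × 2.4^3) / (3 × (2 × 10¹¹) × 0.00081) = 0.0003698 m = 0.3698 mm
  Case 2: delta = (13000 × 4.7^3) / (3 × (2 × 10¹¹) × 0.00038) = 0.00592 m = 5.92 mm
  Case 3: delta = (13000 × 2.5^3) / (3 × (2 × 10¹¹) × 0.0009) = 0.0003762 m = 0.3762 mm
Ordering: 5.92 mm (case 2) > 0.3762 mm (case 3) > 0.3698 mm (case 1)
Final answer: 2, 3, 1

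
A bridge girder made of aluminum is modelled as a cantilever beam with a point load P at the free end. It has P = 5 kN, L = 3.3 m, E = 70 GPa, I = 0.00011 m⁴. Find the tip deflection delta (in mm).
Model: a cantilever beam with a point load P at the free end, so delta = (P·L^3) / (3·E·I).
Convert to SI units:
  P = 5 kN = 5000 N
  E = 70 GPa = 7 × 10¹⁰ Pa
Substitute:
  delta = (5000 × 3.3^3) / (3 × (7 × 10¹⁰) × 0.00011)
  delta = 0.007779 m
Convert: delta = 0.007779 m = 7.779 mm
Final answer: delta = 7.779 mm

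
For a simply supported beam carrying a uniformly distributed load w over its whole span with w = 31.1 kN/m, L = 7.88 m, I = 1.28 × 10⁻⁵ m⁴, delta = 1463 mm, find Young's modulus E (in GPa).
Model: a simply supported beam carrying a uniformly distributed load w over its whole span, so delta = (5·w·L^4) / (384·E·I).
Solve for E: E = (5·w·L^4) / (384·delta·I).
Convert to SI units:
  w = 31.1 kN/m = 31100 N/m
  delta = 1463 mm = 1.463 m
Substitute:
  E = (5 × 31100 × 7.88^4) / (384 × 1.463 × (1.28 × 10⁻⁵))
  E = 8.338 × 10¹⁰ Pa
Convert: E = 8.338 × 10¹⁰ Pa = 83.38 GPa
Final answer: E = 83.38 GPa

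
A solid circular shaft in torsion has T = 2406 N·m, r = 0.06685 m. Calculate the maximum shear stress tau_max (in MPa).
Model: a solid circular shaft in torsion, so tau_max = (2·T) / (π·r^3).
Substitute:
  tau_max = (2 × 2406) / (π × 0.06685^3)
  tau_max = 5.127 × 10⁶ Pa
Convert: tau_max = 5.127 × 10⁶ Pa = 5.127 MPa
Final answer: tau_max = 5.127 MPa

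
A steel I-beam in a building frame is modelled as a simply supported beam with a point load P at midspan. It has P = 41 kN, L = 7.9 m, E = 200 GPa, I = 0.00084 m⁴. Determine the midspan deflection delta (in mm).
Model: a simply supported beam with a point load P at midspan, so delta = (P·L^3) / (48·E·I).
Convert to SI units:
  P = 41 kN = 41000 N
  E = 200 GPa = 2 × 10¹¹ Pa
Substitute:
  delta = (41000 × 7.9^3) / (48 × (2 × 10¹¹) × 0.00084)
  delta = 0.002507 m
Convert: delta = 0.002507 m = 2.507 mm
Final answer: delta = 2.507 mm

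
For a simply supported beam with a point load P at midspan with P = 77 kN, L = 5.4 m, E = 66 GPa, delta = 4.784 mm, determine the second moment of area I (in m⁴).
Model: a simply supported beam with a point load P at midspan, so delta = (P·L^3) / (48·E·I).
Solve for I: I = (P·L^3) / (48·delta·E).
Convert to SI units:
  P = 77 kN = 77000 N
  E = 66 GPa = 6.6 × 10¹⁰ Pa
  delta = 4.784 mm = 0.004784 m
Substitute:
  I = (77000 × 5.4^3) / (48 × 0.004784 × (6.6 × 10¹⁰))
  I = 0.0008 m⁴
Final answer: I = 0.0008 m⁴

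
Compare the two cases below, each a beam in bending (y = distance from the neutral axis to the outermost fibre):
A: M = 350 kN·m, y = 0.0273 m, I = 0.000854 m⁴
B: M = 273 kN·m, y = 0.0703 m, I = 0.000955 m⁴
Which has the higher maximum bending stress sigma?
Model: a beam in bending (y = distance from the neutral axis to the outermost fibre), so sigma = (M·y) / I (SI units).
  A: sigma = (350000 × 0.0273) / 0.000854 = 1.119 × 10⁷ Pa = 11.19 MPa
  B: sigma = (273000 × 0.0703) / 0.000955 = 2.01 × 10⁷ Pa = 20.1 MPa
20.1 MPa > 11.19 MPa, so B is larger.
Final answer: B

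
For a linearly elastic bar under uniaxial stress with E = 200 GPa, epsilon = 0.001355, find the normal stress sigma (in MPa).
Model: a linearly elastic bar under uniaxial stress, so epsilon = sigma / E.
Solve for sigma: sigma = epsilon·E.
Convert to SI units:
  E = 200 GPa = 2 × 10¹¹ Pa
Substitute:
  sigma = 0.001355 × (2 × 10¹¹)
  sigma = 2.71 × 10⁸ Pa
Convert: sigma = 2.71 × 10⁸ Pa = 271 MPa
Final answer: sigma = 271 MPa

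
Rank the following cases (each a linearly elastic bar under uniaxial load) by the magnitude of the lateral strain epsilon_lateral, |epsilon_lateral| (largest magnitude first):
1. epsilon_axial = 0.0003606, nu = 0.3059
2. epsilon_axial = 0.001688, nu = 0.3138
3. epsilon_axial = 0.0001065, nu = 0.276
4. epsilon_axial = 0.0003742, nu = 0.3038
Model: a linearly elastic bar under uniaxial load, so epsilon_lateral = -nu·epsilon_axial (SI units).
  Case 1: epsilon_lateral = -(0.3059 × 0.0003606) = -0.0001103
  Case 2: epsilon_lateral = -(0.3138 × 0.001688) = -0.0005297
  Case 3: epsilon_lateral = -(0.276 × 0.0001065) = -2.939 × 10⁻⁵
  Case 4: epsilon_lateral = -(0.3038 × 0.0003742) = -0.0001137
Ordering by |epsilon_lateral|: 0.0005297 (case 2) > 0.0001137 (case 4) > 0.0001103 (case 1) > 2.939 × 10⁻⁵ (case 3)
Final answer: 2, 4, 1, 3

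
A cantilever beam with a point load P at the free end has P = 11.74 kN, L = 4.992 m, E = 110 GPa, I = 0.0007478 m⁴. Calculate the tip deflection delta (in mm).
Model: a cantilever beam with a point load P at the free end, so delta = (P·L^3) / (3·E·I).
Convert to SI units:
  P = 11.74 kN = 11740 N
  E = 110 GPa = 1.1 × 10¹¹ Pa
Substitute:
  delta = (11740 × 4.992^3) / (3 × (1.1 × 10¹¹) × 0.0007478)
  delta = 0.005918 m
Convert: delta = 0.005918 m = 5.918 mm
Final answer: delta = 5.918 mm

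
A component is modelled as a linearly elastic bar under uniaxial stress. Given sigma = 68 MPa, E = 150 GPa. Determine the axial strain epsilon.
Model: a linearly elastic bar under uniaxial stress, so epsilon = sigma / E.
Convert to SI units:
  sigma = 68 MPa = 6.8 × 10⁷ Pa
  E = 150 GPa = 1.5 × 10¹¹ Pa
Substitute:
  epsilon = (6.8 × 10⁷) / (1.5 × 10¹¹)
  epsilon = 0.0004533
Final answer: epsilon = 0.0004533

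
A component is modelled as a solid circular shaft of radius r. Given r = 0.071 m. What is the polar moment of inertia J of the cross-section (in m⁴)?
Model: a solid circular shaft of radius r, so J = (π·r^4) / 2.
Substitute:
  J = (π × 0.071^4) / 2
  J = 3.992 × 10⁻⁵ m⁴
Final answer: J = 3.992 × 10⁻⁵ m⁴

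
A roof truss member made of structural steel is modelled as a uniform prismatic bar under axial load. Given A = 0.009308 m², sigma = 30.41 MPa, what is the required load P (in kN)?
Model: a uniform prismatic bar under axial load, so sigma = P / A.
Solve for P: P = sigma·A.
Convert to SI units:
  sigma = 30.41 MPa = 3.041 × 10⁷ Pa
Substitute:
  P = (3.041 × 10⁷) × 0.009308
  P = 283100 N
Convert: P = 283100 N = 283.1 kN
Final answer: P = 283.1 kN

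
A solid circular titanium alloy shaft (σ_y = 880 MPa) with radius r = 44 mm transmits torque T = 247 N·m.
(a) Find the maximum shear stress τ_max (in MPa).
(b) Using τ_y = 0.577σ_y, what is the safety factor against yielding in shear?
(a) For a solid circular shaft, τ_max = T·r/J with J = π·r^4/2, i.e. τ_max = 2·T / (π·r^3). Convert r = 44 mm = 0.044 m.
  τ_max = (2 × 247) / (π × 0.044^3) = 1.846 × 10⁶ Pa = 1.846 MPa
(b) τ_y = 0.577 × 880 = 507.76 MPa
  SF = τ_y/τ_max = 507.76 / 1.846 = 275.1
Final answer: (a) τ_max = 1.846 MPa, (b) SF = 275.1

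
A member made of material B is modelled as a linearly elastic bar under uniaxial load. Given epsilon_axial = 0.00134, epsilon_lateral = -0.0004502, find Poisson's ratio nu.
Model: a linearly elastic bar under uniaxial load, so epsilon_lateral = -nu·epsilon_axial.
Solve for nu: nu = -epsilon_lateral / epsilon_axial.
Substitute:
  nu = -(-0.0004502) / 0.00134
  nu = 0.336
Final answer: nu = 0.336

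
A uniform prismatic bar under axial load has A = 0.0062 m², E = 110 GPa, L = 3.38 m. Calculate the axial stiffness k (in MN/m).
Model: a uniform prismatic bar under axial load, so k = (A·E) / L.
Convert to SI units:
  E = 110 GPa = 1.1 × 10¹¹ Pa
Substitute:
  k = (0.0062 × (1.1 × 10¹¹)) / 3.38
  k = 2.018 × 10⁸ N/m
Convert: k = 2.018 × 10⁸ N/m = 201.8 MN/m
Final answer: k = 201.8 MN/m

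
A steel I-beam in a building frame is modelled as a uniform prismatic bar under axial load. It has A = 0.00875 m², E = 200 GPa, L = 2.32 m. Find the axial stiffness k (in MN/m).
Model: a uniform prismatic bar under axial load, so k = (A·E) / L.
Convert to SI units:
  E = 200 GPa = 2 × 10¹¹ Pa
Substitute:
  k = (0.00875 × (2 × 10¹¹)) / 2.32
  k = 7.543 × 10⁸ N/m
Convert: k = 7.543 × 10⁸ N/m = 754.3 MN/m
Final answer: k = 754.3 MN/m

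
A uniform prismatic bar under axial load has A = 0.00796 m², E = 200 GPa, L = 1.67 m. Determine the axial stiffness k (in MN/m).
Model: a uniform prismatic bar under axial load, so k = (A·E) / L.
Convert to SI units:
  E = 200 GPa = 2 × 10¹¹ Pa
Substitute:
  k = (0.00796 × (2 × 10¹¹)) / 1.67
  k = 9.533 × 10⁸ N/m
Convert: k = 9.533 × 10⁸ N/m = 953.3 MN/m
Final answer: k = 953.3 MN/m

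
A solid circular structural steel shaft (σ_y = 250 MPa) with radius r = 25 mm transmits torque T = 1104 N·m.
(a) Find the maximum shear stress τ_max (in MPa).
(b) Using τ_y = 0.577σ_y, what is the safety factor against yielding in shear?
(a) For a solid circular shaft, τ_max = T·r/J with J = π·r^4/2, i.e. τ_max = 2·T / (π·r^3). Convert r = 25 mm = 0.025 m.
  τ_max = (2 × 1104) / (π × 0.025^3) = 4.498 × 10⁷ Pa = 44.98 MPa
(b) τ_y = 0.577 × 250 = 144.25 MPa
  SF = τ_y/τ_max = 144.25 / 44.98 = 3.207
Final answer: (a) τ_max = 44.98 MPa, (b) SF = 3.207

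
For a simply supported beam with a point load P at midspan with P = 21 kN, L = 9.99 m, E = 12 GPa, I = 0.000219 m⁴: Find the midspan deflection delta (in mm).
Model: a simply supported beam with a point load P at midspan, so delta = (P·L^3) / (48·E·I).
Convert to SI units:
  P = 21 kN = 21000 N
  E = 12 GPa = 1.2 × 10¹⁰ Pa
Substitute:
  delta = (21000 × 9.99^3) / (48 × (1.2 × 10¹⁰) × 0.000219)
  delta = 0.166 m
Convert: delta = 0.166 m = 166 mm
Final answer: delta = 166 mm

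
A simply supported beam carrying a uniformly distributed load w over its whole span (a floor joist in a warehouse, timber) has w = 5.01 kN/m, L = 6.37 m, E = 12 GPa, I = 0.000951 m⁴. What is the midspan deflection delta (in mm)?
Model: a simply supported beam carrying a uniformly distributed load w over its whole span, so delta = (5·w·L^4) / (384·E·I).
Convert to SI units:
  w = 5.01 kN/m = 5010 N/m
  E = 12 GPa = 1.2 × 10¹⁰ Pa
Substitute:
  delta = (5 × 5010 × 6.37^4) / (384 × (1.2 × 10¹⁰) × 0.000951)
  delta = 0.009412 m
Convert: delta = 0.009412 m = 9.412 mm
Final answer: delta = 9.412 mm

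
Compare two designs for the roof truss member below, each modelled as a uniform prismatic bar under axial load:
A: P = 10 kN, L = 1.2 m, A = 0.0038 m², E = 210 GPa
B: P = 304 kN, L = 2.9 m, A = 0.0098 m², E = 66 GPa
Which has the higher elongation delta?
Model: a uniform prismatic bar under axial load, so delta = (P·L) / (A·E) (SI units).
  A: delta = (10000 × 1.2) / (0.0038 × (2.1 × 10¹¹)) = 1.504 × 10⁻⁵ m = 0.01504 mm
  B: delta = (304000 × 2.9) / (0.0098 × (6.6 × 10¹⁰)) = 0.001363 m = 1.363 mm
1.363 mm > 0.01504 mm, so B is larger.
Final answer: B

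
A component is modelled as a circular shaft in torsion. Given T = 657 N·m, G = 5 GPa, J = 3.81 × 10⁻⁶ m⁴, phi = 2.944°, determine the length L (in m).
Model: a circular shaft in torsion, so phi = (T·L) / (G·J).
Solve for L: L = (phi·G·J) / T.
Convert to SI units:
  G = 5 GPa = 5 × 10⁹ Pa
  phi = 2.944° = 0.05138 rad
Substitute:
  L = (0.05138 × (5 × 10⁹) × (3.81 × 10⁻⁶)) / 657
  L = 1.49 m
Final answer: L = 1.49 m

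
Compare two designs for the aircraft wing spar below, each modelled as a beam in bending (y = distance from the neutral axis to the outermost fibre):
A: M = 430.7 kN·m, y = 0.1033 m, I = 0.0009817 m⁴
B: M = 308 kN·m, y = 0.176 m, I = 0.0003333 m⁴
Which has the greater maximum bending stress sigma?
Model: a beam in bending (y = distance from the neutral axis to the outermost fibre), so sigma = (M·y) / I (SI units).
  A: sigma = (430700 × 0.1033) / 0.0009817 = 4.532 × 10⁷ Pa = 45.32 MPa
  B: sigma = (308000 × 0.176) / 0.0003333 = 1.626 × 10⁸ Pa = 162.6 MPa
162.6 MPa > 45.32 MPa, so B is larger.
Final answer: B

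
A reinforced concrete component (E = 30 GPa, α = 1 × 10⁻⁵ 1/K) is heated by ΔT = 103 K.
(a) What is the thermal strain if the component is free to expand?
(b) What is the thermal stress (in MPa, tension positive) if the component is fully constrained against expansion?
(a) Free thermal strain ε_th = α·ΔT = (1 × 10⁻⁵) × 103 = 0.00103
(b) Fully constrained, the expansion is suppressed, so σ = -E·α·ΔT. Convert E = 30 GPa = 3 × 10¹⁰ Pa.
  σ = -(3 × 10¹⁰) × (1 × 10⁻⁵) × 103 = -3.09 × 10⁷ Pa = -30.9 MPa (compressive)
Final answer: (a) ε_th = 0.00103, (b) σ = -30.9 MPa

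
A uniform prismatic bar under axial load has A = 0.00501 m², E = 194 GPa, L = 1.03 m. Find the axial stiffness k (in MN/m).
Model: a uniform prismatic bar under axial load, so k = (A·E) / L.
Convert to SI units:
  E = 194 GPa = 1.94 × 10¹¹ Pa
Substitute:
  k = (0.00501 × (1.94 × 10¹¹)) / 1.03
  k = 9.436 × 10⁸ N/m
Convert: k = 9.436 × 10⁸ N/m = 943.6 MN/m
Final answer: k = 943.6 MN/m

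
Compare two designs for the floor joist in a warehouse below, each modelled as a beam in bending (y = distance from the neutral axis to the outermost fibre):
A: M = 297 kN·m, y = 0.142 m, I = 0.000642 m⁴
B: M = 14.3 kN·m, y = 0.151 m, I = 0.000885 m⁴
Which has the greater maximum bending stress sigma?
Model: a beam in bending (y = distance from the neutral axis to the outermost fibre), so sigma = (M·y) / I (SI units).
  A: sigma = (297000 × 0.142) / 0.000642 = 6.569 × 10⁷ Pa = 65.69 MPa
  B: sigma = (14300 × 0.151) / 0.000885 = 2.44 × 10⁶ Pa = 2.44 MPa
65.69 MPa > 2.44 MPa, so A is larger.
Final answer: A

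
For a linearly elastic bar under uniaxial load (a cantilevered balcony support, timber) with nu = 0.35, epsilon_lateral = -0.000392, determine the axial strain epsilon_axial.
Model: a linearly elastic bar under uniaxial load, so epsilon_lateral = -nu·epsilon_axial.
Solve for epsilon_axial: epsilon_axial = -epsilon_lateral / nu.
Substitute:
  epsilon_axial = -(-0.000392) / 0.35
  epsilon_axial = 0.00112
Final answer: epsilon_axial = 0.00112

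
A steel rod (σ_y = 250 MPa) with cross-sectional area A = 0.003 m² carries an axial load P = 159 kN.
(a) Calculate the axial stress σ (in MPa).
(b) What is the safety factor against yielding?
(a) Axial stress σ = P/A. Convert P = 159 kN = 159000 N.
  σ = 159000 / 0.003 = 5.3 × 10⁷ Pa = 53 MPa
(b) Safety factor SF = σ_y/σ = 250 / 53 = 4.717
Final answer: (a) σ = 53 MPa, (b) SF = 4.717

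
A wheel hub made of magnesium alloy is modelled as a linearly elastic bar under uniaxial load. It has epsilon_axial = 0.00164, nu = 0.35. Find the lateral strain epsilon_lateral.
Model: a linearly elastic bar under uniaxial load, so epsilon_lateral = -nu·epsilon_axial.
Substitute:
  epsilon_lateral = -(0.35 × 0.00164)
  epsilon_lateral = -0.000574
Final answer: epsilon_lateral = -0.000574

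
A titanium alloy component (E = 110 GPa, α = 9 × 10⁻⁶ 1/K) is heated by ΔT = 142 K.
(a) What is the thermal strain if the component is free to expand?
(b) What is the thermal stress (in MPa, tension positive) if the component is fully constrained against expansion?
(a) Free thermal strain ε_th = α·ΔT = (9 × 10⁻⁶) × 142 = 0.001278
(b) Fully constrained, the expansion is suppressed, so σ = -E·α·ΔT. Convert E = 110 GPa = 1.1 × 10¹¹ Pa.
  σ = -(1.1 × 10¹¹) × (9 × 10⁻⁶) × 142 = -1.406 × 10⁸ Pa = -140.6 MPa (compressive)
Final answer: (a) ε_th = 0.001278, (b) σ = -140.6 MPa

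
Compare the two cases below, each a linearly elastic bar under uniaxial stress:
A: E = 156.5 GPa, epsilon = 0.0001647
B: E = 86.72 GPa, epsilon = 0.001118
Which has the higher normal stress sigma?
Model: a linearly elastic bar under uniaxial stress, so sigma = E·epsilon (SI units).
  A: sigma = (1.565 × 10¹¹) × 0.0001647 = 2.578 × 10⁷ Pa = 25.78 MPa
  B: sigma = (8.672 × 10¹⁰) × 0.001118 = 9.695 × 10⁷ Pa = 96.95 MPa
96.95 MPa > 25.78 MPa, so B is larger.
Final answer: B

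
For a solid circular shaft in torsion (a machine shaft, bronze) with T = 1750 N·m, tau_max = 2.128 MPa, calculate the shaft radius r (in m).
Model: a solid circular shaft in torsion, so tau_max = (2·T) / (π·r^3).
Solve for r: r = ((2·T) / (π·tau_max))^(1/3).
Convert to SI units:
  tau_max = 2.128 MPa = 2.128 × 10⁶ Pa
Substitute:
  r = ((2 × 1750) / (π × (2.128 × 10⁶)))^(1/3)
  r = 0.0806 m
Final answer: r = 0.0806 m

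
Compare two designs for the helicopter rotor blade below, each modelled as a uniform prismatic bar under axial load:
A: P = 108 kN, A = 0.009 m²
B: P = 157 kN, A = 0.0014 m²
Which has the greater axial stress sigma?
Model: a uniform prismatic bar under axial load, so sigma = P / A (SI units).
  A: sigma = 108000 / 0.009 = 1.2 × 10⁷ Pa = 12 MPa
  B: sigma = 157000 / 0.0014 = 1.121 × 10⁸ Pa = 112.1 MPa
112.1 MPa > 12 MPa, so B is larger.
Final answer: B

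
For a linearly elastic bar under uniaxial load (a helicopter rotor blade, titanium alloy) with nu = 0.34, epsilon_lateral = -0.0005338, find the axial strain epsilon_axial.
Model: a linearly elastic bar under uniaxial load, so epsilon_lateral = -nu·epsilon_axial.
Solve for epsilon_axial: epsilon_axial = -epsilon_lateral / nu.
Substitute:
  epsilon_axial = -(-0.0005338) / 0.34
  epsilon_axial = 0.00157
Final answer: epsilon_axial = 0.00157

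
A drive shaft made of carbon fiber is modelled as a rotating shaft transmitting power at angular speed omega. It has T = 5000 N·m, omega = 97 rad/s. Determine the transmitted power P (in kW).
Model: a rotating shaft transmitting power at angular speed omega, so P = T·omega.
Substitute:
  P = 5000 × 97
  P = 485000 W
Convert: P = 485000 W = 485 kW
Final answer: P = 485 kW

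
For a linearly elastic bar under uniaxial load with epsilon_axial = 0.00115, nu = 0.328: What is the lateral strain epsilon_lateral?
Model: a linearly elastic bar under uniaxial load, so epsilon_lateral = -nu·epsilon_axial.
Substitute:
  epsilon_lateral = -(0.328 × 0.00115)
  epsilon_lateral = -0.0003772
Final answer: epsilon_lateral = -0.0003772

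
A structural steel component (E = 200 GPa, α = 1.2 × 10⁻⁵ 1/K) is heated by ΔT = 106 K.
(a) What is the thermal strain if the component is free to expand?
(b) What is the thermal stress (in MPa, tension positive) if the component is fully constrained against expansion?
(a) Free thermal strain ε_th = α·ΔT = (1.2 × 10⁻⁵) × 106 = 0.001272
(b) Fully constrained, the expansion is suppressed, so σ = -E·α·ΔT. Convert E = 200 GPa = 2 × 10¹¹ Pa.
  σ = -(2 × 10¹¹) × (1.2 × 10⁻⁵) × 106 = -2.544 × 10⁸ Pa = -254.4 MPa (compressive)
Final answer: (a) ε_th = 0.001272, (b) σ = -254.4 MPa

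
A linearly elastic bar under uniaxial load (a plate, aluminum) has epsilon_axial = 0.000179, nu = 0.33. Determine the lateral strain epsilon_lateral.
Model: a linearly elastic bar under uniaxial load, so epsilon_lateral = -nu·epsilon_axial.
Substitute:
  epsilon_lateral = -(0.33 × 0.000179)
  epsilon_lateral = -5.907 × 10⁻⁵
Final answer: epsilon_lateral = -5.907 × 10⁻⁵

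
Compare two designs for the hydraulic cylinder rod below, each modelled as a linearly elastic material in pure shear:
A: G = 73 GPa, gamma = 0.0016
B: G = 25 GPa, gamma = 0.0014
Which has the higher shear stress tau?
Model: a linearly elastic material in pure shear, so tau = G·gamma (SI units).
  A: tau = (7.3 × 10¹⁰) × 0.0016 = 1.168 × 10⁸ Pa = 116.8 MPa
  B: tau = (2.5 × 10¹⁰) × 0.0014 = 3.5 × 10⁷ Pa = 35 MPa
116.8 MPa > 35 MPa, so A is larger.
Final answer: A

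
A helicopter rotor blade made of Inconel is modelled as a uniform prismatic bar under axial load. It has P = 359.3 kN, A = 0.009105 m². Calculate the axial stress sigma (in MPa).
Model: a uniform prismatic bar under axial load, so sigma = P / A.
Convert to SI units:
  P = 359.3 kN = 359300 N
Substitute:
  sigma = 359300 / 0.009105
  sigma = 3.946 × 10⁷ Pa
Convert: sigma = 3.946 × 10⁷ Pa = 39.46 MPa
Final answer: sigma = 39.46 MPa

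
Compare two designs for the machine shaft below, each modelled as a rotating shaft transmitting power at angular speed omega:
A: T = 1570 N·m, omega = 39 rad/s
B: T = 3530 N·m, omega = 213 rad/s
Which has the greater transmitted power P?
Model: a rotating shaft transmitting power at angular speed omega, so P = T·omega (SI units).
  A: P = 1570 × 39 = 61230 W = 61.23 kW
  B: P = 3530 × 213 = 751900 W = 751.9 kW
751.9 kW > 61.23 kW, so B is larger.
Final answer: B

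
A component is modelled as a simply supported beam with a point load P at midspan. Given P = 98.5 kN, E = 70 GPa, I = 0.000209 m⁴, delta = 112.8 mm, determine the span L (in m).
Model: a simply supported beam with a point load P at midspan, so delta = (P·L^3) / (48·E·I).
Solve for L: L = ((48·delta·E·I) / P)^(1/3).
Convert to SI units:
  P = 98.5 kN = 98500 N
  E = 70 GPa = 7 × 10¹⁰ Pa
  delta = 112.8 mm = 0.1128 m
Substitute:
  L = ((48 × 0.1128 × (7 × 10¹⁰) × 0.000209) / 98500)^(1/3)
  L = 9.299 m
Final answer: L = 9.299 m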